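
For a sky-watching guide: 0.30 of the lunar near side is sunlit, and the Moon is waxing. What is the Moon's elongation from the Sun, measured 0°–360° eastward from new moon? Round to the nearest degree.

66°

From f = (1 − cos θ)/2: cos θ = 1 − 2×0.30 = 0.400; arccos → 66.4°.
Waxing ⇒ before full, so θ = 66.4°.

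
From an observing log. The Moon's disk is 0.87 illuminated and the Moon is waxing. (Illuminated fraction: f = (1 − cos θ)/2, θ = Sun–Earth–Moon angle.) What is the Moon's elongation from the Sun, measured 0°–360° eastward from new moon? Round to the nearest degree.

138°

Invert f = (1 − cos θ)/2 to get cos θ = 1 − 2(0.87) = -0.740, hence θ₀ = arccos -0.740 = 137.7°.
The Moon is waxing (0°–180°), so θ = 137.7° directly.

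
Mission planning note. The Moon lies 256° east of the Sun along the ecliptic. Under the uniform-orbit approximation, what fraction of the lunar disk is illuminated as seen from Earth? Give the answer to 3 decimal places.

0.621

Half-versine of 256°: (1 − (-0.242))/2 = 0.621.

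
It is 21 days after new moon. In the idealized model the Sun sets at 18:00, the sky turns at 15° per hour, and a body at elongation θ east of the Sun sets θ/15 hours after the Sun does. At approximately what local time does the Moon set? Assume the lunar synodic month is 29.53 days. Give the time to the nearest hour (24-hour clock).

11:00

Phase angle: θ = 360°·(21 d)/(29.53 d) = 256.0°.
At 15° of sky rotation per hour, 256.0° corresponds to a 17.07 h lag.
18:00 + 17.07 h ≈ 11:04 → 11:00 to the nearest hour.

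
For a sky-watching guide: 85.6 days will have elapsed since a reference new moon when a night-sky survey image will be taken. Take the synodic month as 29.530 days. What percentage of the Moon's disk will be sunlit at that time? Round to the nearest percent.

10%

85.6 d spans 2 complete synodic months (2 × 29.530 = 59.06 d) plus 26.54 d.
Elongation θ = 360° × 26.54/29.530 ≈ 323.5°.
With cos θ = 0.804, the lit fraction is (1 − 0.804)/2 ≈ 0.098, so 10%.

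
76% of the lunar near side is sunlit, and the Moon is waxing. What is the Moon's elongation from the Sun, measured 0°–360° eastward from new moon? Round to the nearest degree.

From f = (1 − cos θ)/2: cos θ = 1 − 2×0.76 = -0.520; arccos → 121.3°.
Waxing ⇒ before full, so θ = 121.3°.

121°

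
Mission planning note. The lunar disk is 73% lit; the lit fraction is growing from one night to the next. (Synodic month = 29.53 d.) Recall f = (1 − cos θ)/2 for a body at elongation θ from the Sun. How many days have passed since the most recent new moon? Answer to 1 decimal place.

9.6 days

cos θ = 1 − 2f = -0.460, giving a principal value of 117.4°.
The Moon is waxing (0°–180°), so θ = 117.4° directly.
Age = 29.53 × 117.4°/360° ≈ 9.63 days.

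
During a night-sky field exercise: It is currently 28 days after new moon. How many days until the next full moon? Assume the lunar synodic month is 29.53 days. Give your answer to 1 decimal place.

16.3 days

Full moon occurs at elongation 180°, i.e. at age 29.53 × 180/360 = 14.765 d.
Already past this cycle's full moon; the next is at 14.765 + 29.53 = 44.295 d, so 44.295 − 28 = 16.295 days.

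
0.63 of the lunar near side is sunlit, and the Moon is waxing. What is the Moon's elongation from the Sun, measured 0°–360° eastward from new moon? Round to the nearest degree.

105°

Invert f = (1 − cos θ)/2 to get cos θ = 1 − 2(0.63) = -0.260, hence θ₀ = arccos -0.260 = 105.1°.
Waxing ⇒ before full, so θ = 105.1°.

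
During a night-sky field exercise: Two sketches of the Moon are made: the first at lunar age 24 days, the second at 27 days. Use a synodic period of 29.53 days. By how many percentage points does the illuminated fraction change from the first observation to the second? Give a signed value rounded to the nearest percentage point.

θ₁ = 360° × 24/29.53 = 292.6°, f₁ = (1 − cos θ₁)/2 = 0.308.
θ₂ = 360° × 27/29.53 = 329.2°, f₂ = (1 − cos θ₂)/2 = 0.071.
Change = f₂ − f₁ = -0.237 → -24 percentage points.

-24 percentage points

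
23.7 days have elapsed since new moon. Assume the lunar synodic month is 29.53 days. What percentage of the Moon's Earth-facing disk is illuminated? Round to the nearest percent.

34%

Phase angle: θ = 360°·(23.7 d)/(29.53 d) = 288.9°.
Illuminated fraction = (1 − cos 288.9°)/2 = (1 − 0.324)/2 ≈ 0.338, so 34%.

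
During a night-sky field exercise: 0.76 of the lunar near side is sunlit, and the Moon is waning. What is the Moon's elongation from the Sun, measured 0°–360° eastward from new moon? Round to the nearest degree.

239°

Invert f = (1 − cos θ)/2 to get cos θ = 1 − 2(0.76) = -0.520, hence θ₀ = arccos -0.520 = 121.3°.
A waning Moon lies in 180°–360°, so θ = 360° − 121.3° = 238.7°.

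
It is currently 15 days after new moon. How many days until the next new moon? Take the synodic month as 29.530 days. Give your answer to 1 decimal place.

14.5 days

The next new moon completes the synodic month: 29.530 − 15 = 14.530 days.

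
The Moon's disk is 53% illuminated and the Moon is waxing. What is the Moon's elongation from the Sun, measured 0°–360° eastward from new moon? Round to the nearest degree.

Invert f = (1 − cos θ)/2 to get cos θ = 1 − 2(0.53) = -0.060, hence θ₀ = arccos -0.060 = 93.4°.
The Moon is waxing (0°–180°), so θ = 93.4° directly.

93°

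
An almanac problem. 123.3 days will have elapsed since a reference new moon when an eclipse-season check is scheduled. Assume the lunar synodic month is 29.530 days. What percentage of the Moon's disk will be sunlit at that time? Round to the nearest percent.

123.3/29.530 = 4.175 lunations, so 4 complete cycles and 5.18 d into the next.
Phase angle: θ = 360°·(5.18 d)/(29.530 d) = 63.1°.
Illuminated fraction = (1 − cos 63.1°)/2 = (1 − 0.452)/2 ≈ 0.274, so 27%.

27%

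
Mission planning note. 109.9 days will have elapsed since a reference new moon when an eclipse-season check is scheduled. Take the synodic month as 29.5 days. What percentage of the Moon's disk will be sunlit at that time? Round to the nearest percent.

109.9 d spans 3 complete synodic months (3 × 29.5 = 88.50 d) plus 21.40 d.
Elongation θ = 360° × 21.40/29.5 ≈ 261.2°.
With cos θ = (-0.154), the lit fraction is (1 − (-0.154))/2 ≈ 0.577, so 58%.

58%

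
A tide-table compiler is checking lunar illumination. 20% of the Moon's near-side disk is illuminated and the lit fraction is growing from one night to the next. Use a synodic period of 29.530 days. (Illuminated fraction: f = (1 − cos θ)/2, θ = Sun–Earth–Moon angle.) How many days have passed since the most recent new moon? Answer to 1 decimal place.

4.4 days

From f = (1 − cos θ)/2: cos θ = 1 − 2×0.20 = 0.600; arccos → 53.1°.
Waxing ⇒ before full, so θ = 53.1°.
Age = 29.530 × 53.1°/360° ≈ 4.36 days.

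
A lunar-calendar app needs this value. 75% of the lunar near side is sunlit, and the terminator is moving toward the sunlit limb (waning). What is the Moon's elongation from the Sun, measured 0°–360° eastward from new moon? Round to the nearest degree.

cos θ = 1 − 2f = -0.500, giving a principal value of 120.0°.
A waning Moon lies in 180°–360°, so θ = 360° − 120.0° = 240.0°.

240°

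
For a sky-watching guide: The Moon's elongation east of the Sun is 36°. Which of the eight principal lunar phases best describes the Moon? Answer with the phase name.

The waxing crescent sector spans roughly 22°–68°; 36° falls inside it.

waxing crescent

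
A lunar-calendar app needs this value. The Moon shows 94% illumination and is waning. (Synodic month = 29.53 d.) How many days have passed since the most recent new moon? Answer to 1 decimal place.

From f = (1 − cos θ)/2: cos θ = 1 − 2×0.94 = -0.880; arccos → 151.6°.
Since the Moon is past full (waning), take the reflex angle: θ = 360° − 151.6° = 208.4°.
That fraction of the synodic month is 208.4/360 × 29.53 d ≈ 17.09 d.

17.1 days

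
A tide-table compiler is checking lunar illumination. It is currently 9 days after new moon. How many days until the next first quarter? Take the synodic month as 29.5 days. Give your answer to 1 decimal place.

27.9 days

First quarter occurs at elongation 90°, i.e. at age 29.5 × 90/360 = 7.375 d.
Already past this cycle's first quarter; the next is at 7.375 + 29.5 = 36.875 d, so 36.875 − 9 = 27.875 days.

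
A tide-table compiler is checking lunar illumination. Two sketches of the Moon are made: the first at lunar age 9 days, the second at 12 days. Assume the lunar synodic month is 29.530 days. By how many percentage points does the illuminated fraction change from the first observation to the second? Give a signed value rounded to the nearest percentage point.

+25 pp

First observation: θ = 360°·9/29.530 = 109.7°, so f = 0.669.
Second observation: θ = 146.3°, f = 0.916.
Δf = 0.916 − 0.669 = +0.247, i.e. +25 pp.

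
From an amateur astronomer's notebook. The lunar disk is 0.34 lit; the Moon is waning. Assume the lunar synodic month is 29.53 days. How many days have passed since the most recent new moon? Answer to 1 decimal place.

23.7 days

From f = (1 − cos θ)/2: cos θ = 1 − 2×0.34 = 0.320; arccos → 71.3°.
A waning Moon lies in 180°–360°, so θ = 360° − 71.3° = 288.7°.
At 360°/29.53 d per day, 288.7° corresponds to 23.68 days.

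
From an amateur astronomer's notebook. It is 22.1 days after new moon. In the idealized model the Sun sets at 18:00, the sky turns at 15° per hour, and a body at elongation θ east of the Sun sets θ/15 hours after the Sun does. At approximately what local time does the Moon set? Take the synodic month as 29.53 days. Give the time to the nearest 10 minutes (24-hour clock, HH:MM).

The Moon has covered 22.1/29.53 of its cycle, so θ ≈ 360° × 22.1/29.53 = 269.4°.
The Moon trails the Sun by θ/15 = 269.4/15 ≈ 17.96 hours.
18:00 + 17.961 h ≈ 11:58 → 12:00 to the nearest ten minutes.

12:00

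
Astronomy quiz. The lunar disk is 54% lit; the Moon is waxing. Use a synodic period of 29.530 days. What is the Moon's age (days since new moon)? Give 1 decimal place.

7.8 days

From f = (1 − cos θ)/2: cos θ = 1 − 2×0.54 = -0.080; arccos → 94.6°.
Before full moon the principal value applies: θ = 94.6°.
At 360°/29.530 d per day, 94.6° corresponds to 7.76 days.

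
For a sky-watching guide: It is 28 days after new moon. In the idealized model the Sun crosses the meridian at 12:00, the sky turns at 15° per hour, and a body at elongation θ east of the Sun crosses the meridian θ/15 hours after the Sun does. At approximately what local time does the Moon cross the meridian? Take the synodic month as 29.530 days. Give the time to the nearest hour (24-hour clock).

Elongation θ = 360° × 28/29.530 ≈ 341.3°.
Delay after the Sun = 341.3° / (15°/h) ≈ 22.76 h.
12:00 + 22.76 h ≈ 10:45 → 11:00 to the nearest hour.

11:00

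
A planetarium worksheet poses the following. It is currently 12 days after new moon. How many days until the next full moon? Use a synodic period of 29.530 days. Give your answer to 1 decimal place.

2.8 days

Full moon is 0.5 of the way through the cycle: age 0.5 × 29.530 = 14.765 d.
That is 14.765 − 12 = 2.765 days ahead.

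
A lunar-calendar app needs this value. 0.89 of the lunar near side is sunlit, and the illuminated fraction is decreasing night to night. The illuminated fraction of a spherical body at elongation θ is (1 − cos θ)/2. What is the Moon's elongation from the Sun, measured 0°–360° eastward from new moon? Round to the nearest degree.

219°

cos θ = 1 − 2f = -0.780, giving a principal value of 141.3°.
Since the Moon is past full (waning), take the reflex angle: θ = 360° − 141.3° = 218.7°.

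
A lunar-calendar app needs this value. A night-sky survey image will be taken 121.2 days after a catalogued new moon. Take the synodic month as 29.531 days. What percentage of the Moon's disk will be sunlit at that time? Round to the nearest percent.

10%

121.2/29.531 = 4.104 lunations, so 4 complete cycles and 3.08 d into the next.
Elongation θ = 360° × 3.08/29.531 ≈ 37.5°.
Illuminated fraction = (1 − cos 37.5°)/2 = (1 − 0.793)/2 ≈ 0.103, so 10%.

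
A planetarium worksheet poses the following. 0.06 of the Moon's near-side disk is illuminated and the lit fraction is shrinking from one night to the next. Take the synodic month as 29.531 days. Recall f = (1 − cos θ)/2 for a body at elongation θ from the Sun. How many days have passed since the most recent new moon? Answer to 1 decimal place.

From f = (1 − cos θ)/2: cos θ = 1 − 2×0.06 = 0.880; arccos → 28.4°.
A waning Moon lies in 180°–360°, so θ = 360° − 28.4° = 331.6°.
Age = 29.531 × 331.6°/360° ≈ 27.20 days.

27.2 days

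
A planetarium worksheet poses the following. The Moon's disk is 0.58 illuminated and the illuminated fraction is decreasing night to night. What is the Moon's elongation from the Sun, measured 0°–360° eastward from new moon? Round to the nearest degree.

261°

From f = (1 − cos θ)/2: cos θ = 1 − 2×0.58 = -0.160; arccos → 99.2°.
A waning Moon lies in 180°–360°, so θ = 360° − 99.2° = 260.8°.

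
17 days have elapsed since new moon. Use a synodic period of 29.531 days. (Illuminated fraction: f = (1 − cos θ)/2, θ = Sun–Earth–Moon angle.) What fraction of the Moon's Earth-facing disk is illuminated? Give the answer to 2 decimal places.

Elongation θ = 360° × 17/29.531 ≈ 207.2°.
cos 207.2° = (-0.889), so f = (1 − (-0.889))/2 = 0.945.

0.94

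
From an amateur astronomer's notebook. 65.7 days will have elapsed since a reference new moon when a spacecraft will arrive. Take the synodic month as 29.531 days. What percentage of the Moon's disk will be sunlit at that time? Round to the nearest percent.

42%

65.7/29.531 = 2.225 lunations, so 2 complete cycles and 6.64 d into the next.
Phase angle: θ = 360°·(6.64 d)/(29.531 d) = 80.9°.
With cos θ = 0.158, the lit fraction is (1 − 0.158)/2 ≈ 0.421, so 42%.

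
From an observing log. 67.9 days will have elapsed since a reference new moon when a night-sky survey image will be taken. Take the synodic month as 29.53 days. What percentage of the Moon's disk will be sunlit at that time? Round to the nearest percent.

Reduce mod P: 67.9 − 2×29.53 = 8.84 d into the current lunation.
Elongation θ = 360° × 8.84/29.53 ≈ 107.8°.
With cos θ = (-0.305), the lit fraction is (1 − (-0.305))/2 ≈ 0.653, so 65%.

65%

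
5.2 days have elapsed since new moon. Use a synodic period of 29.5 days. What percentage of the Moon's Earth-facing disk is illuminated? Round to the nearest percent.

The Moon has covered 5.2/29.5 of its cycle, so θ ≈ 360° × 5.2/29.5 = 63.5°.
With cos θ = 0.447, the lit fraction is (1 − 0.447)/2 ≈ 0.277, so 28%.

28%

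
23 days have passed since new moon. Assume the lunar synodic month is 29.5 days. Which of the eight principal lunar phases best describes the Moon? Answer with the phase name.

At 23/29.5 of the cycle, θ ≈ 281° — the last quarter range.

last quarter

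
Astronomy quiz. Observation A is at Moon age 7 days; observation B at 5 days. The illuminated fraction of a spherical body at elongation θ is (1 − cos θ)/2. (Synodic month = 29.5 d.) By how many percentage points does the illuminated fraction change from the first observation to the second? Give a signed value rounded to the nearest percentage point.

θ₁ = 360° × 7/29.5 = 85.4°, f₁ = (1 − cos θ₁)/2 = 0.460.
θ₂ = 360° × 5/29.5 = 61.0°, f₂ = (1 − cos θ₂)/2 = 0.258.
Change = f₂ − f₁ = -0.202 → -20 percentage points.

-20 percentage points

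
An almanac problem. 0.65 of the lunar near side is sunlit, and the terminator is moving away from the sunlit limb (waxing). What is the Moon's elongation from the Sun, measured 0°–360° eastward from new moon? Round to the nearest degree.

Invert f = (1 − cos θ)/2 to get cos θ = 1 − 2(0.65) = -0.300, hence θ₀ = arccos -0.300 = 107.5°.
Waxing ⇒ before full, so θ = 107.5°.

107°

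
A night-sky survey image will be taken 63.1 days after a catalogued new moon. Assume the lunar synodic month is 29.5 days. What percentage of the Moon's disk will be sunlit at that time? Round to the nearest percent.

63.1/29.5 = 2.139 lunations, so 2 complete cycles and 4.10 d into the next.
Elongation θ = 360° × 4.10/29.5 ≈ 50.0°.
Illuminated fraction = (1 − cos 50.0°)/2 = (1 − 0.642)/2 ≈ 0.179, so 18%.

18%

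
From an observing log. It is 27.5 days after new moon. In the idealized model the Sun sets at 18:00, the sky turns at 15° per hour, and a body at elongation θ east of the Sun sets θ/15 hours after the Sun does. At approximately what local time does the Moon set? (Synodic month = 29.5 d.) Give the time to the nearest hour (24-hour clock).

16:00

Phase angle: θ = 360°·(27.5 d)/(29.5 d) = 335.6°.
Delay after the Sun = 335.6° / (15°/h) ≈ 22.37 h.
18:00 + 22.37 h ≈ 16:22 → 16:00 to the nearest hour.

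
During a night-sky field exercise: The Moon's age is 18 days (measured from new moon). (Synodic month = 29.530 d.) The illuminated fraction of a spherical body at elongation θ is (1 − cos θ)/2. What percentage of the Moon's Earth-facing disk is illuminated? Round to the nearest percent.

The Moon has covered 18/29.530 of its cycle, so θ ≈ 360° × 18/29.530 = 219.4°.
With cos θ = (-0.772), the lit fraction is (1 − (-0.772))/2 ≈ 0.886, so 89%.

89%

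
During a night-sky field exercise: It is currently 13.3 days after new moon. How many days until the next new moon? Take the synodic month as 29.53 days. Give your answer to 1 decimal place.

16.2 days

The next new moon completes the synodic month: 29.53 − 13.3 = 16.230 days.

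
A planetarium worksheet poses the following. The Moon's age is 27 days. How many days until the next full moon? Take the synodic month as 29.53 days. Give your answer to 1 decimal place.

Full moon is 0.5 of the way through the cycle: age 0.5 × 29.53 = 14.765 d.
Already past this cycle's full moon; the next is at 14.765 + 29.53 = 44.295 d, so 44.295 − 27 = 17.295 days.

17.3 days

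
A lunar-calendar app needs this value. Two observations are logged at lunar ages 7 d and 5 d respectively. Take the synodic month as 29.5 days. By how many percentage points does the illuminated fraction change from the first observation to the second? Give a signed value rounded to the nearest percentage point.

θ₁ = 360° × 7/29.5 = 85.4°, f₁ = (1 − cos θ₁)/2 = 0.460.
θ₂ = 360° × 5/29.5 = 61.0°, f₂ = (1 − cos θ₂)/2 = 0.258.
Change = f₂ − f₁ = -0.202 → -20 percentage points.

-20 percentage points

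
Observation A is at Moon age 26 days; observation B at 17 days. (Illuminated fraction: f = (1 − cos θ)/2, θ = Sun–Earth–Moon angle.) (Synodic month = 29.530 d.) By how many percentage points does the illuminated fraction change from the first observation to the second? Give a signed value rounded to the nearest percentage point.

θ₁ = 360° × 26/29.530 = 317.0°, f₁ = (1 − cos θ₁)/2 = 0.135.
θ₂ = 360° × 17/29.530 = 207.2°, f₂ = (1 − cos θ₂)/2 = 0.945.
Change = f₂ − f₁ = +0.810 → +81 percentage points.

+81 pp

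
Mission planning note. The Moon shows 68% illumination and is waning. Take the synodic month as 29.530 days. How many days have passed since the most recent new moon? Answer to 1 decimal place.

20.4 days

Invert f = (1 − cos θ)/2 to get cos θ = 1 − 2(0.68) = -0.360, hence θ₀ = arccos -0.360 = 111.1°.
A waning Moon lies in 180°–360°, so θ = 360° − 111.1° = 248.9°.
Age = 29.530 × 248.9°/360° ≈ 20.42 days.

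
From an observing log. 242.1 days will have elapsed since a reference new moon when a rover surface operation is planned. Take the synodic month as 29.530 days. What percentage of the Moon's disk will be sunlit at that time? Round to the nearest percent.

242.1 d spans 8 complete synodic months (8 × 29.530 = 236.24 d) plus 5.86 d.
Phase angle: θ = 360°·(5.86 d)/(29.530 d) = 71.4°.
cos 71.4° = 0.318, so f = (1 − 0.318)/2 = 0.341, so 34%.

34%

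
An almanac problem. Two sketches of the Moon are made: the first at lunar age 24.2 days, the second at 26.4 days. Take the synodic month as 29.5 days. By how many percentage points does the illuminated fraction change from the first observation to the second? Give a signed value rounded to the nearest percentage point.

First observation: θ = 360°·24.2/29.5 = 295.3°, so f = 0.286.
Second observation: θ = 322.2°, f = 0.105.
Δf = 0.105 − 0.286 = -0.181, i.e. -18 pp.

-18 pp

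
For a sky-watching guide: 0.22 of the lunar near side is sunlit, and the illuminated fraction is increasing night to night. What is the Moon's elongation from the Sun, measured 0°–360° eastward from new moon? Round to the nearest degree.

56°

Invert f = (1 − cos θ)/2 to get cos θ = 1 − 2(0.22) = 0.560, hence θ₀ = arccos 0.560 = 55.9°.
The Moon is waxing (0°–180°), so θ = 55.9° directly.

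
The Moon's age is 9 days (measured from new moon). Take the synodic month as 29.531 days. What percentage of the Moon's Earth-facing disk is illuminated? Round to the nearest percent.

Elongation θ = 360° × 9/29.531 ≈ 109.7°.
Illuminated fraction = (1 − cos 109.7°)/2 = (1 − (-0.337))/2 ≈ 0.669, so 67%.

67%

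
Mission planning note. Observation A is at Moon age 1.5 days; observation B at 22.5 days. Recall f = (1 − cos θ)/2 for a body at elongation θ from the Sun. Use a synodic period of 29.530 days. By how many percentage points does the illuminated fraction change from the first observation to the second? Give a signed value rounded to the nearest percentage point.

θ₁ = 360° × 1.5/29.530 = 18.3°, f₁ = (1 − cos θ₁)/2 = 0.025.
θ₂ = 360° × 22.5/29.530 = 274.3°, f₂ = (1 − cos θ₂)/2 = 0.463.
Change = f₂ − f₁ = +0.437 → +44 percentage points.

+44 percentage points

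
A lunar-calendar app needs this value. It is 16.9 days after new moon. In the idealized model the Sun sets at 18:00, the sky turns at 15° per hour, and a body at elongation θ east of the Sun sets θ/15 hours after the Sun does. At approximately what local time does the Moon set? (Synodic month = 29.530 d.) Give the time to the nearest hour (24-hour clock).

08:00

Phase angle: θ = 360°·(16.9 d)/(29.530 d) = 206.0°.
Delay after the Sun = 206.0° / (15°/h) ≈ 13.74 h.
18:00 + 13.74 h ≈ 07:44 → 08:00 to the nearest hour.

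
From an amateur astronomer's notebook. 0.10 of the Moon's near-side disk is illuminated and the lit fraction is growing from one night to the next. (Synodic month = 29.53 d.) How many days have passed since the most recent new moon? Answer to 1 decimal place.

3.0 days

From f = (1 − cos θ)/2: cos θ = 1 − 2×0.10 = 0.800; arccos → 36.9°.
Waxing ⇒ before full, so θ = 36.9°.
Age = 29.53 × 36.9°/360° ≈ 3.02 days.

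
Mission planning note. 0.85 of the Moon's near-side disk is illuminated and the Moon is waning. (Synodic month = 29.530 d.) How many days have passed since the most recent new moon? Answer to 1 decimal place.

18.5 days

From f = (1 − cos θ)/2: cos θ = 1 − 2×0.85 = -0.700; arccos → 134.4°.
Since the Moon is past full (waning), take the reflex angle: θ = 360° − 134.4° = 225.6°.
That fraction of the synodic month is 225.6/360 × 29.530 d ≈ 18.50 d.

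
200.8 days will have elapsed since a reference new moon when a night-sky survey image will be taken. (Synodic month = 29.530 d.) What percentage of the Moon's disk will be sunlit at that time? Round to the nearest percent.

Reduce mod P: 200.8 − 6×29.530 = 23.62 d into the current lunation.
The Moon has covered 23.62/29.530 of its cycle, so θ ≈ 360° × 23.62/29.530 = 288.0°.
cos 288.0° = 0.308, so f = (1 − 0.308)/2 = 0.346, so 35%.

35%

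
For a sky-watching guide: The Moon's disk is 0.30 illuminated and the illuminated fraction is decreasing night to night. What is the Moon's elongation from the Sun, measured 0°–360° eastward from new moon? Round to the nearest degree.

From f = (1 − cos θ)/2: cos θ = 1 − 2×0.30 = 0.400; arccos → 66.4°.
A waning Moon lies in 180°–360°, so θ = 360° − 66.4° = 293.6°.

294°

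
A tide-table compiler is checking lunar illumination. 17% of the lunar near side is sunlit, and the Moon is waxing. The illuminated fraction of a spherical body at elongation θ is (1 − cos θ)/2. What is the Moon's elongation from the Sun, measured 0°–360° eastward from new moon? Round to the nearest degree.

From f = (1 − cos θ)/2: cos θ = 1 − 2×0.17 = 0.660; arccos → 48.7°.
Waxing ⇒ before full, so θ = 48.7°.

49°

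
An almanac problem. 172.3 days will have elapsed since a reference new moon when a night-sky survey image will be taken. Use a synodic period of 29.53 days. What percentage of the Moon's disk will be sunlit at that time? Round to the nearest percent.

25%

172.3 d spans 5 complete synodic months (5 × 29.53 = 147.65 d) plus 24.65 d.
The Moon has covered 24.65/29.53 of its cycle, so θ ≈ 360° × 24.65/29.53 = 300.5°.
With cos θ = 0.508, the lit fraction is (1 − 0.508)/2 ≈ 0.246, so 25%.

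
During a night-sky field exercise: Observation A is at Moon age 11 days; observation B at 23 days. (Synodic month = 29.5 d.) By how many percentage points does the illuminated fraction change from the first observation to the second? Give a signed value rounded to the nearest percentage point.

First observation: θ = 360°·11/29.5 = 134.2°, so f = 0.849.
Second observation: θ = 280.7°, f = 0.407.
Δf = 0.407 − 0.849 = -0.441, i.e. -44 pp.

-44 percentage points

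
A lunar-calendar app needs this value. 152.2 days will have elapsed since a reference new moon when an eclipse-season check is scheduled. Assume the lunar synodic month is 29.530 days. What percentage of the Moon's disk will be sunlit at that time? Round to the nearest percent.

22%

Reduce mod P: 152.2 − 5×29.530 = 4.55 d into the current lunation.
Elongation θ = 360° × 4.55/29.530 ≈ 55.5°.
Illuminated fraction = (1 − cos 55.5°)/2 = (1 − 0.567)/2 ≈ 0.217, so 22%.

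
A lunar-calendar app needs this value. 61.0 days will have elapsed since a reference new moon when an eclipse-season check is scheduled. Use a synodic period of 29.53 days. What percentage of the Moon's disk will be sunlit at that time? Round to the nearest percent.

4%

Reduce mod P: 61.0 − 2×29.53 = 1.94 d into the current lunation.
Elongation θ = 360° × 1.94/29.53 ≈ 23.7°.
With cos θ = 0.916, the lit fraction is (1 − 0.916)/2 ≈ 0.042, so 4%.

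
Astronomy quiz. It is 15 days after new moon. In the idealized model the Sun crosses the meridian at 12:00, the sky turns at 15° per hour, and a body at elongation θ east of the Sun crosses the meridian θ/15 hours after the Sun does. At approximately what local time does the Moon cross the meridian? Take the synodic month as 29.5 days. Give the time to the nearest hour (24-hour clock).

00:00

Elongation θ = 360° × 15/29.5 ≈ 183.1°.
The Moon trails the Sun by θ/15 = 183.1/15 ≈ 12.20 hours.
12:00 + 12.20 h ≈ 00:12 → 00:00 to the nearest hour.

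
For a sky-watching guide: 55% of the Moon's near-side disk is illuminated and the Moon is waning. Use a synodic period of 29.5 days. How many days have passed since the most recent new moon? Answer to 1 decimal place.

21.7 days

Invert f = (1 − cos θ)/2 to get cos θ = 1 − 2(0.55) = -0.100, hence θ₀ = arccos -0.100 = 95.7°.
A waning Moon lies in 180°–360°, so θ = 360° − 95.7° = 264.3°.
That fraction of the synodic month is 264.3/360 × 29.5 d ≈ 21.65 d.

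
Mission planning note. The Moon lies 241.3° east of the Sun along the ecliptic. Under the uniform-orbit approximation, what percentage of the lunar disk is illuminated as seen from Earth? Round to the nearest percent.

74%

f = (1 − cos 241.3°)/2 = (1 − (-0.480))/2 ≈ 0.740, i.e. 74%.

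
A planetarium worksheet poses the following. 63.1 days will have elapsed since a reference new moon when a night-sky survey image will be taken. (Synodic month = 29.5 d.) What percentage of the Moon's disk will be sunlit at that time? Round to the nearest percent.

63.1/29.5 = 2.139 lunations, so 2 complete cycles and 4.10 d into the next.
Elongation θ = 360° × 4.10/29.5 ≈ 50.0°.
Illuminated fraction = (1 − cos 50.0°)/2 = (1 − 0.642)/2 ≈ 0.179, so 18%.

18%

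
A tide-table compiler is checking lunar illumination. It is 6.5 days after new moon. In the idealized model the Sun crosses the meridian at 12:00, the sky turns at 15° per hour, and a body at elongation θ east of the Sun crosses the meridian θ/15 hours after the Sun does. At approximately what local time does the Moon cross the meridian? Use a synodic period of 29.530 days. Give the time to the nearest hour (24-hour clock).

The Moon has covered 6.5/29.530 of its cycle, so θ ≈ 360° × 6.5/29.530 = 79.2°.
The Moon trails the Sun by θ/15 = 79.2/15 ≈ 5.28 hours.
12:00 + 5.28 h ≈ 17:17 → 17:00 to the nearest hour.

17:00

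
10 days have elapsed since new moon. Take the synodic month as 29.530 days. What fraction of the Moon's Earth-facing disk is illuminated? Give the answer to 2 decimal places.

0.76

The Moon has covered 10/29.530 of its cycle, so θ ≈ 360° × 10/29.530 = 121.9°.
With cos θ = (-0.529), the lit fraction is (1 − (-0.529))/2 ≈ 0.764.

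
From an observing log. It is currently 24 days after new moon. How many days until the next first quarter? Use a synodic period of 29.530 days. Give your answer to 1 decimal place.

First quarter is 0.25 of the way through the cycle: age 0.25 × 29.530 = 7.383 d.
This lunation's first quarter (7.383 d) has passed, so add one period: 36.913 − 24 = 12.913 days.

12.9 days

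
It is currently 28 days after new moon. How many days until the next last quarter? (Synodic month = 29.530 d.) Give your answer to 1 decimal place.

23.7 days

Last quarter is 0.75 of the way through the cycle: age 0.75 × 29.530 = 22.148 d.
This lunation's last quarter (22.148 d) has passed, so add one period: 51.678 − 28 = 23.678 days.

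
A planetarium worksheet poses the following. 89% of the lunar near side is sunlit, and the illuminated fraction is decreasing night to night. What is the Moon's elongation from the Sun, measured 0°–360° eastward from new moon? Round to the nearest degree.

Invert f = (1 − cos θ)/2 to get cos θ = 1 − 2(0.89) = -0.780, hence θ₀ = arccos -0.780 = 141.3°.
Waning ⇒ past full, so θ = 360° − 141.3° = 218.7°.

219°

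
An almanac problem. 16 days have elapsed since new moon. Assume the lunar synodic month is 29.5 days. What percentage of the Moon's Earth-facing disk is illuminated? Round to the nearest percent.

98%

Phase angle: θ = 360°·(16 d)/(29.5 d) = 195.3°.
With cos θ = (-0.965), the lit fraction is (1 − (-0.965))/2 ≈ 0.982, so 98%.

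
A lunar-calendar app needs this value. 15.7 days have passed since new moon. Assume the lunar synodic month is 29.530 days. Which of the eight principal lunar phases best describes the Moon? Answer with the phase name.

θ ≈ 360° × 15.7/29.530 = 191°, which falls in the full moon sector.

full moon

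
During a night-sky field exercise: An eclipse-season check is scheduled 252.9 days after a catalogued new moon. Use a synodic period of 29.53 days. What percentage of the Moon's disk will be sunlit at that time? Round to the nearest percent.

252.9 d spans 8 complete synodic months (8 × 29.53 = 236.24 d) plus 16.66 d.
Elongation θ = 360° × 16.66/29.53 ≈ 203.1°.
With cos θ = (-0.920), the lit fraction is (1 − (-0.920))/2 ≈ 0.960, so 96%.

96%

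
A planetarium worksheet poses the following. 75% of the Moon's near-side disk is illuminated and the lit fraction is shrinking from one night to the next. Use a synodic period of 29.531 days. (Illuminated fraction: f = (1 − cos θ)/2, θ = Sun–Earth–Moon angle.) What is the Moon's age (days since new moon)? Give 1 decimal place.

19.7 days

cos θ = 1 − 2f = -0.500, giving a principal value of 120.0°.
A waning Moon lies in 180°–360°, so θ = 360° − 120.0° = 240.0°.
Age = 29.531 × 240.0°/360° ≈ 19.69 days.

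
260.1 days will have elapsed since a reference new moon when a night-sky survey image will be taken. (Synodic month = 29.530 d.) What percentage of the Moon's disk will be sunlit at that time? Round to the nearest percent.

32%

260.1 d spans 8 complete synodic months (8 × 29.530 = 236.24 d) plus 23.86 d.
Elongation θ = 360° × 23.86/29.530 ≈ 290.9°.
With cos θ = 0.356, the lit fraction is (1 − 0.356)/2 ≈ 0.322, so 32%.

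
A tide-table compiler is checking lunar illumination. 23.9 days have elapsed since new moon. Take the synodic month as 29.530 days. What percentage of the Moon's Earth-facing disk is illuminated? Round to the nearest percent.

32%

Phase angle: θ = 360°·(23.9 d)/(29.530 d) = 291.4°.
cos 291.4° = 0.364, so f = (1 − 0.364)/2 = 0.318, so 32%.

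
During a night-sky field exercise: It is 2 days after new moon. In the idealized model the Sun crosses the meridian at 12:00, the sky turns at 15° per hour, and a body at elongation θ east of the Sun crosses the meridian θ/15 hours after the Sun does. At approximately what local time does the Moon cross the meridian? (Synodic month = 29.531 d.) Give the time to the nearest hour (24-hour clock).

The Moon has covered 2/29.531 of its cycle, so θ ≈ 360° × 2/29.531 = 24.4°.
The Moon trails the Sun by θ/15 = 24.4/15 ≈ 1.63 hours.
12:00 + 1.63 h ≈ 13:38 → 14:00 to the nearest hour.

14:00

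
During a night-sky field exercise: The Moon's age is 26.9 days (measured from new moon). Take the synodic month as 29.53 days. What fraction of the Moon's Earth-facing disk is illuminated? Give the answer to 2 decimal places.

Elongation θ = 360° × 26.9/29.53 ≈ 327.9°.
With cos θ = 0.847, the lit fraction is (1 − 0.847)/2 ≈ 0.076.

0.08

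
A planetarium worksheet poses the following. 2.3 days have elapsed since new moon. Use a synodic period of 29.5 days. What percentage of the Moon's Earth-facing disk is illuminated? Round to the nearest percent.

Phase angle: θ = 360°·(2.3 d)/(29.5 d) = 28.1°.
With cos θ = 0.882, the lit fraction is (1 − 0.882)/2 ≈ 0.059, so 6%.

6%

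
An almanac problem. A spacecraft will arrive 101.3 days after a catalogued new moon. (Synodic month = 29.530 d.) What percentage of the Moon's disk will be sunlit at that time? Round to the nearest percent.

101.3/29.530 = 3.430 lunations, so 3 complete cycles and 12.71 d into the next.
The Moon has covered 12.71/29.530 of its cycle, so θ ≈ 360° × 12.71/29.530 = 154.9°.
Illuminated fraction = (1 − cos 154.9°)/2 = (1 − (-0.906))/2 ≈ 0.953, so 95%.

95%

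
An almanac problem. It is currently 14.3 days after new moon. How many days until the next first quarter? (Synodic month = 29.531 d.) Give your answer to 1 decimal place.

First quarter is 0.25 of the way through the cycle: age 0.25 × 29.531 = 7.383 d.
This lunation's first quarter (7.383 d) has passed, so add one period: 36.914 − 14.3 = 22.614 days.

22.6 days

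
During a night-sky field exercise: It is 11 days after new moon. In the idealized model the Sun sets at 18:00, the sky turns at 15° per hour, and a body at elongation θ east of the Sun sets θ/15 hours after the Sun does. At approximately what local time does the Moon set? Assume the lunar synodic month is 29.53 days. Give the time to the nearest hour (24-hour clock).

The Moon has covered 11/29.53 of its cycle, so θ ≈ 360° × 11/29.53 = 134.1°.
At 15° of sky rotation per hour, 134.1° corresponds to a 8.94 h lag.
18:00 + 8.94 h ≈ 02:56 → 03:00 to the nearest hour.

03:00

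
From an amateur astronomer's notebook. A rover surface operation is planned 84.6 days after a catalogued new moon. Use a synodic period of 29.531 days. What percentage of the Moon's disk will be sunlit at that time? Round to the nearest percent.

84.6/29.531 = 2.865 lunations, so 2 complete cycles and 25.54 d into the next.
The Moon has covered 25.54/29.531 of its cycle, so θ ≈ 360° × 25.54/29.531 = 311.3°.
Illuminated fraction = (1 − cos 311.3°)/2 = (1 − 0.660)/2 ≈ 0.170, so 17%.

17%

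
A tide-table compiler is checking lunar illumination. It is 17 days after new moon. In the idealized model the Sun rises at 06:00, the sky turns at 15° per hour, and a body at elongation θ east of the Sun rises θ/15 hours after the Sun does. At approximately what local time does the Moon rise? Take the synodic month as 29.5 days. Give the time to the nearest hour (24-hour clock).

Elongation θ = 360° × 17/29.5 ≈ 207.5°.
The Moon trails the Sun by θ/15 = 207.5/15 ≈ 13.83 hours.
06:00 + 13.83 h ≈ 19:50 → 20:00 to the nearest hour.

20:00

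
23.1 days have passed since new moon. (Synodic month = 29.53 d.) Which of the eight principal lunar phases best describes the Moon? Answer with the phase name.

last quarter

At 23.1/29.53 of the cycle, θ ≈ 282° — the last quarter range.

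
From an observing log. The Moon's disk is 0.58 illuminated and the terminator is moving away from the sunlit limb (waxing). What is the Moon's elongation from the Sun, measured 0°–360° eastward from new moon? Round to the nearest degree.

From f = (1 − cos θ)/2: cos θ = 1 − 2×0.58 = -0.160; arccos → 99.2°.
Before full moon the principal value applies: θ = 99.2°.

99°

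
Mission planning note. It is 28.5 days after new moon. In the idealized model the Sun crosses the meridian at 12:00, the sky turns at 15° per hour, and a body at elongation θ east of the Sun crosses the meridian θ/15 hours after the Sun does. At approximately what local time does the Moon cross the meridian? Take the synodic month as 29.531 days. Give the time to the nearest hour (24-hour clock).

Elongation θ = 360° × 28.5/29.531 ≈ 347.4°.
At 15° of sky rotation per hour, 347.4° corresponds to a 23.16 h lag.
12:00 + 23.16 h ≈ 11:10 → 11:00 to the nearest hour.

11:00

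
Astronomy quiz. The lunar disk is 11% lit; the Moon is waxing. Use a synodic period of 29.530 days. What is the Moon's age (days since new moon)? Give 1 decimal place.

3.2 days

Invert f = (1 − cos θ)/2 to get cos θ = 1 − 2(0.11) = 0.780, hence θ₀ = arccos 0.780 = 38.7°.
Waxing ⇒ before full, so θ = 38.7°.
Age = 29.530 × 38.7°/360° ≈ 3.18 days.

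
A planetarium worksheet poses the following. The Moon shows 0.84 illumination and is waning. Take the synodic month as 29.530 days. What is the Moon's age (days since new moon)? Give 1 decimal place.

18.6 days

From f = (1 − cos θ)/2: cos θ = 1 − 2×0.84 = -0.680; arccos → 132.8°.
Waning ⇒ past full, so θ = 360° − 132.8° = 227.2°.
At 360°/29.530 d per day, 227.2° corresponds to 18.63 days.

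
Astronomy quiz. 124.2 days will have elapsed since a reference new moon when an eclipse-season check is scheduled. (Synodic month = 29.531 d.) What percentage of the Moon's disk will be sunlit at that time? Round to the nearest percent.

36%

Reduce mod P: 124.2 − 4×29.531 = 6.08 d into the current lunation.
Elongation θ = 360° × 6.08/29.531 ≈ 74.1°.
Illuminated fraction = (1 − cos 74.1°)/2 = (1 − 0.274)/2 ≈ 0.363, so 36%.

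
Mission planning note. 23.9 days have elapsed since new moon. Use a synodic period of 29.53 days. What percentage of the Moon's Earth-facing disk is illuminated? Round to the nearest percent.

Phase angle: θ = 360°·(23.9 d)/(29.53 d) = 291.4°.
With cos θ = 0.364, the lit fraction is (1 − 0.364)/2 ≈ 0.318, so 32%.

32%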